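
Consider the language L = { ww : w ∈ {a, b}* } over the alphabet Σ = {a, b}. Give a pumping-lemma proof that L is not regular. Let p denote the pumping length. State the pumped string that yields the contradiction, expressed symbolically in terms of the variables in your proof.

a^{p+k} b^p a^p b^p

Assume L is regular; let p be its pumping constant.
Take w = a^p b^p a^p b^p = uu where u = a^pb^p; then w ∈ L and |w| = 4p ≥ p.
The pumping lemma gives a decomposition w = xyz where |xy| ≤ p and |y| > 0.
Since the first p symbols of w are all a's and |xy| ≤ p, y lies entirely in the leading a-block: y = a^k for some k with 1 ≤ k ≤ p.
Pump with i = 2: xy^2z = a^{p+k} b^p a^p b^p, of length 4p+k. Suppose this equals vv. The string starts with a and ends with b, so v does too; thus the boundary between the two copies of v is a b→a transition. There is exactly one such transition, at position 2p+k, so |v| = 2p+k and |vv| = 4p+2k ≠ 4p+k since k ≥ 1. So xy^2z ∉ L.
This contradicts the pumping lemma, so L is not regular.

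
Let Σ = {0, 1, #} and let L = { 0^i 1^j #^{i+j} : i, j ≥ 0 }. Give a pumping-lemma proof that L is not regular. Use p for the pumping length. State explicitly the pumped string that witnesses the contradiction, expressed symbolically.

Assume L is regular. Let p be the pumping length given by the pumping lemma.
Take w = 0^p 1^p #^{2p} ∈ L (with i=j=p, i+j=2p), |w| = 4p ≥ p.
By the pumping lemma, w = xyz with |xy| ≤ p and |y| > 0.
Since the first p symbols of w are all 0's and |xy| ≤ p, y lies entirely in the leading 0-block: y = 0^k for some k with 1 ≤ k ≤ p.
Consider xy^2z = 0^{p+k} 1^p #^{2p}. Now the 0- and 1-counts sum to 2p+k, but the #-count is 2p ≠ 2p+k. So xy^2z ∉ L.
This contradicts the pumping lemma, so L is not regular.

0^{p+k} 1^p #^{2p}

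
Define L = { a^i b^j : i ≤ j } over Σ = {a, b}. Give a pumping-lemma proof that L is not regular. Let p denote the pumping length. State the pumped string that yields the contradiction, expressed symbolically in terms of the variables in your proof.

a^{p+k} b^p

Toward a contradiction, assume L is regular with pumping length p.
Choose w = a^p b^p ∈ L, with |w| = 2p ≥ p.
The pumping lemma gives a decomposition w = xyz where |xy| ≤ p and |y| ≥ 1.
Because |xy| ≤ p and w begins with p copies of a, we have y = a^k with 1 ≤ k ≤ p.
Consider xy^2z = a^{p+k} b^p. Since k ≥ 1, the a-count p+k exceeds the b-count p, so i ≤ j fails; thus xy^2z ∉ L.
This contradicts the pumping lemma, so L is not regular.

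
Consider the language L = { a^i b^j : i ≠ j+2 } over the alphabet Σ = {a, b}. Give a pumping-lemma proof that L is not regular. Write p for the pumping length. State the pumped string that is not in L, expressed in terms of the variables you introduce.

a^{p+p!} b^{p+p!-2}

Suppose for contradiction that L is regular, and let p be the pumping length.
Choose w = a^p b^{p+p!-2}. Since p ≠ (p+p!-2)+2 = p+p!, w ∈ L; and |w| ≥ p.
By the pumping lemma, w = xyz with |xy| ≤ p and |y| ≥ 1.
Because |xy| ≤ p and w begins with p copies of a, we have y = a^k with 1 ≤ k ≤ p.
Since 1 ≤ k ≤ p, k divides p!; set t = 1 + p!/k. Then xy^t z has p + (p!/k)·k = p + p! copies of a. Now the a-count is p+p! and (b-count)+2 = (p+p!-2)+2 = p+p!, so i ≠ j+2 fails. So xy^t z = a^{p+p!} b^{p+p!-2} ∉ L.
This is a contradiction; hence L is not regular.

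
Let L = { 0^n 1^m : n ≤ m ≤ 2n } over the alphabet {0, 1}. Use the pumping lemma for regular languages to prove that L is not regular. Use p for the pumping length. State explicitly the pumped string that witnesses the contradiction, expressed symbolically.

0^{p+k} 1^p

Assume L is regular; let p be its pumping constant.
Take w = 0^p 1^p ∈ L (since p ≤ p ≤ 2p), with |w| = 2p ≥ p.
The pumping lemma gives a decomposition w = xyz where |xy| ≤ p and |y| > 0.
Since the first p symbols of w are all 0's and |xy| ≤ p, y lies entirely in the leading 0-block: y = 0^k for some k with 1 ≤ k ≤ p.
Pump with i = 2: xy^2z = 0^{p+k} 1^p. Now n = p+k > p = m, so the condition n ≤ m fails. Thus xy^2z ∉ L.
Contradiction. Therefore L is not regular.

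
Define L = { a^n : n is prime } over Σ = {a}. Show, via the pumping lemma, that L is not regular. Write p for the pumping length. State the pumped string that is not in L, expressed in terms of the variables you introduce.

a^{q(1+k)}

Toward a contradiction, assume L is regular with pumping length p.
Let q be a prime with q ≥ p+2 (infinitely many primes exist), and take w = a^q ∈ L with |w| = q ≥ p.
Write w = xyz as guaranteed by the lemma, with |xy| ≤ p and y is nonempty.
Then y = a^k for some k with 1 ≤ k ≤ p.
Since 1 ≤ k ≤ p, |xz| = q-k. Pump with i = q+1: |xy^{q+1}z| = (q-k)+(q+1)k = q+qk = q(1+k), which is composite (both factors ≥ 2). So xy^{q+1}z = a^{q(1+k)} ∉ L.
Contradiction. Therefore L is not regular.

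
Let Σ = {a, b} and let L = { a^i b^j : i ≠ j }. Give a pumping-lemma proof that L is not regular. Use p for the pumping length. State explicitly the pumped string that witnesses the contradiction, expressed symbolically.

a^{p+p!} b^{p+p!}

Toward a contradiction, assume L is regular with pumping length p.
Choose w = a^p b^{p+p!}. Since p ≠ p+p!, w ∈ L; and |w| ≥ p.
By the pumping lemma, w = xyz with |xy| ≤ p and |y| ≥ 1.
Since the first p symbols of w are all a's and |xy| ≤ p, y lies entirely in the leading a-block: y = a^k for some k with 1 ≤ k ≤ p.
Since 1 ≤ k ≤ p, k divides p!; set t = 1 + p!/k. Then xy^t z has p + (p!/k)·k = p + p! copies of a. Now the a-count equals the b-count, so i ≠ j fails. So xy^t z = a^{p+p!} b^{p+p!} ∉ L.
This is a contradiction; hence L is not regular.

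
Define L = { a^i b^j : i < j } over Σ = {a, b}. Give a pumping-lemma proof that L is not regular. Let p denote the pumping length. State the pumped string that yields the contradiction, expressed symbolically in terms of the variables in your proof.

Suppose for contradiction that L is regular, and let p be the pumping length.
Choose w = a^p b^{p+1} ∈ L, with |w| = 2p+1 ≥ p.
Write w = xyz as guaranteed by the lemma, with |xy| ≤ p and y is nonempty.
Since the first p symbols of w are all a's and |xy| ≤ p, y lies entirely in the leading a-block: y = a^k for some k with 1 ≤ k ≤ p.
Consider xy^2z = a^{p+k} b^{p+1}. Since k ≥ 1, the a-count p+k is at least p+1, so i < j fails; thus xy^2z ∉ L.
This contradicts the pumping lemma, so L is not regular.

a^{p+k} b^{p+1}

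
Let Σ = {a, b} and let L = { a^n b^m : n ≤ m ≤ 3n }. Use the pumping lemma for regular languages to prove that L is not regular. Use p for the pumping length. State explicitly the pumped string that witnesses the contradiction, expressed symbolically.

Suppose for contradiction that L is regular, and let p be the pumping length.
Take w = a^p b^p ∈ L (since p ≤ p ≤ 3p), with |w| = 2p ≥ p.
By the pumping lemma, w = xyz with |xy| ≤ p and y is nonempty.
The first p characters of w are a's, so xy (and hence y) consists only of a's. Write y = a^k, 1 ≤ k ≤ p.
Pump with i = 2: xy^2z = a^{p+k} b^p. Now n = p+k > p = m, so the condition n ≤ m fails. Thus xy^2z ∉ L.
This contradicts the pumping lemma, so L is not regular.

a^{p+k} b^p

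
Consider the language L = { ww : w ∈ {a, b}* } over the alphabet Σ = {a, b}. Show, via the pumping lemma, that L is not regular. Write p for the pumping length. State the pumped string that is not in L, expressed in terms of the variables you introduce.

Assume L is regular; let p be its pumping constant.
Take w = a^p b^p a^p b^p = uu where u = a^pb^p; then w ∈ L and |w| = 4p ≥ p.
The pumping lemma gives a decomposition w = xyz where |xy| ≤ p and y is nonempty.
Because |xy| ≤ p and w begins with p copies of a, we have y = a^k with 1 ≤ k ≤ p.
Pump with i = 2: xy^2z = a^{p+k} b^p a^p b^p, of length 4p+k. Suppose this equals vv. The string starts with a and ends with b, so v does too; thus the boundary between the two copies of v is a b→a transition. There is exactly one such transition, at position 2p+k, so |v| = 2p+k and |vv| = 4p+2k ≠ 4p+k since k ≥ 1. So xy^2z ∉ L.
This contradicts the pumping lemma, so L is not regular.

a^{p+k} b^p a^p b^p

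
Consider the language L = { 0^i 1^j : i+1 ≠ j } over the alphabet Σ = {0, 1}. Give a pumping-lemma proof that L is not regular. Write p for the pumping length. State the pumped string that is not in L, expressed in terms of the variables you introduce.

0^{p+p!} 1^{p+p!+1}

Assume L is regular. Let p be the pumping length given by the pumping lemma.
Choose w = 0^p 1^{p+p!+1}. Since p ≠ (p+p!+1)-1 = p+p!, w ∈ L; and |w| ≥ p.
The pumping lemma gives a decomposition w = xyz where |xy| ≤ p and |y| > 0.
Since the first p symbols of w are all 0's and |xy| ≤ p, y lies entirely in the leading 0-block: y = 0^k for some k with 1 ≤ k ≤ p.
Since 1 ≤ k ≤ p, k divides p!; set t = 1 + p!/k. Then xy^t z has p + (p!/k)·k = p + p! copies of 0. Now the 0-count is p+p! and (1-count)-1 = (p+p!+1)-1 = p+p!, so i+1 ≠ j fails. So xy^t z = 0^{p+p!} 1^{p+p!+1} ∉ L.
Contradiction. Therefore L is not regular.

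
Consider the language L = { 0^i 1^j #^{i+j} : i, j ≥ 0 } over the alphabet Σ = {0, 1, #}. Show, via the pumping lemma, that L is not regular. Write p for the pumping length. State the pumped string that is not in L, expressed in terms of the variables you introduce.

0^{p+k} 1^p #^{2p}

Assume L is regular; let p be its pumping constant.
Take w = 0^p 1^p #^{2p} ∈ L (with i=j=p, i+j=2p), |w| = 4p ≥ p.
The pumping lemma gives a decomposition w = xyz where |xy| ≤ p and |y| > 0.
Since the first p symbols of w are all 0's and |xy| ≤ p, y lies entirely in the leading 0-block: y = 0^k for some k with 1 ≤ k ≤ p.
Consider xy^2z = 0^{p+k} 1^p #^{2p}. Now the 0- and 1-counts sum to 2p+k, but the #-count is 2p ≠ 2p+k. So xy^2z ∉ L.
Contradiction. Therefore L is not regular.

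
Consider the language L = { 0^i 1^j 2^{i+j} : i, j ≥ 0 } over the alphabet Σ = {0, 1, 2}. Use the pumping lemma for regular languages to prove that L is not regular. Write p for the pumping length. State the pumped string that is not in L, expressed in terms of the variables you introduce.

Toward a contradiction, assume L is regular with pumping length p.
Take w = 0^p 1^p 2^{2p} ∈ L (with i=j=p, i+j=2p), |w| = 4p ≥ p.
The pumping lemma gives a decomposition w = xyz where |xy| ≤ p and |y| ≥ 1.
The first p characters of w are 0's, so xy (and hence y) consists only of 0's. Write y = 0^k, 1 ≤ k ≤ p.
Consider xy^2z = 0^{p+k} 1^p 2^{2p}. Now the 0- and 1-counts sum to 2p+k, but the 2-count is 2p ≠ 2p+k. So xy^2z ∉ L.
This is a contradiction; hence L is not regular.

0^{p+k} 1^p 2^{2p}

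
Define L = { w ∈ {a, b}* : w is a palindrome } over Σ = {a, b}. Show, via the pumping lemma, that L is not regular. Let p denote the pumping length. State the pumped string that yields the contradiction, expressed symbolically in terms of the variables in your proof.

Assume L is regular. Let p be the pumping length given by the pumping lemma.
Take w = a^p b a^p, a palindrome of length 2p+1 ≥ p.
Write w = xyz as guaranteed by the lemma, with |xy| ≤ p and y is nonempty.
The first p characters of w are a's, so xy (and hence y) consists only of a's. Write y = a^k, 1 ≤ k ≤ p.
Pump with i = 2: xy^2z = a^{p+k} b a^p. Its reverse is a^p b a^{p+k}, which differs from xy^2z since k ≥ 1. So xy^2z is not a palindrome and xy^2z ∉ L.
Contradiction. Therefore L is not regular.

a^{p+k} b a^p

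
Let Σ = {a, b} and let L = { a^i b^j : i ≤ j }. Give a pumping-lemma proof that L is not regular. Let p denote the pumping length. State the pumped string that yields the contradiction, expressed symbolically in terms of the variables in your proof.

Assume L is regular. Let p be the pumping length given by the pumping lemma.
Choose w = a^p b^p ∈ L, with |w| = 2p ≥ p.
By the pumping lemma, w = xyz with |xy| ≤ p and |y| > 0.
Because |xy| ≤ p and w begins with p copies of a, we have y = a^k with 1 ≤ k ≤ p.
Consider xy^2z = a^{p+k} b^p. Since k ≥ 1, the a-count p+k exceeds the b-count p, so i ≤ j fails; thus xy^2z ∉ L.
This is a contradiction; hence L is not regular.

a^{p+k} b^p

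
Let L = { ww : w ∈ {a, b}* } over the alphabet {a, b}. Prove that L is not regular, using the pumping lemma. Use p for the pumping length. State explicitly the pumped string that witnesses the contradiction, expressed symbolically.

a^{p+k} b^p a^p b^p

Assume L is regular; let p be its pumping constant.
Take w = a^p b^p a^p b^p = uu where u = a^pb^p; then w ∈ L and |w| = 4p ≥ p.
Write w = xyz as guaranteed by the lemma, with |xy| ≤ p and |y| > 0.
The first p characters of w are a's, so xy (and hence y) consists only of a's. Write y = a^k, 1 ≤ k ≤ p.
Pump with i = 2: xy^2z = a^{p+k} b^p a^p b^p, of length 4p+k. Suppose this equals vv. The string starts with a and ends with b, so v does too; thus the boundary between the two copies of v is a b→a transition. There is exactly one such transition, at position 2p+k, so |v| = 2p+k and |vv| = 4p+2k ≠ 4p+k since k ≥ 1. So xy^2z ∉ L.
Contradiction. Therefore L is not regular.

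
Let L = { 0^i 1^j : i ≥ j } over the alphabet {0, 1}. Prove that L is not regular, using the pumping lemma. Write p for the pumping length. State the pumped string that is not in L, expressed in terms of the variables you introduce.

Assume L is regular; let p be its pumping constant.
Choose w = 0^p 1^p ∈ L, with |w| = 2p ≥ p.
Write w = xyz as guaranteed by the lemma, with |xy| ≤ p and |y| ≥ 1.
Because |xy| ≤ p and w begins with p copies of 0, we have y = 0^k with 1 ≤ k ≤ p.
Consider xy^0z = xz = 0^{p-k} 1^p. Since k ≥ 1, the 0-count p-k is less than p, so i ≥ j fails; thus xz ∉ L.
Contradiction. Therefore L is not regular.

0^{p-k} 1^p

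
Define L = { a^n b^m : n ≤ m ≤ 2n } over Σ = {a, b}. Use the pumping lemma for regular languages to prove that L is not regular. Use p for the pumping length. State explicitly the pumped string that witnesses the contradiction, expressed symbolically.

a^{p+k} b^p

Assume L is regular; let p be its pumping constant.
Take w = a^p b^p ∈ L (since p ≤ p ≤ 2p), with |w| = 2p ≥ p.
By the pumping lemma, w = xyz with |xy| ≤ p and y is nonempty.
The first p characters of w are a's, so xy (and hence y) consists only of a's. Write y = a^k, 1 ≤ k ≤ p.
Pump with i = 2: xy^2z = a^{p+k} b^p. Now n = p+k > p = m, so the condition n ≤ m fails. Thus xy^2z ∉ L.
Contradiction. Therefore L is not regular.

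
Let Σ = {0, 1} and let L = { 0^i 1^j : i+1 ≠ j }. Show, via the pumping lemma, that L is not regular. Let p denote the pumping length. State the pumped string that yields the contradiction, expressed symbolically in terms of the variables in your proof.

0^{p+p!} 1^{p+p!+1}

Suppose for contradiction that L is regular, and let p be the pumping length.
Choose w = 0^p 1^{p+p!+1}. Since p ≠ (p+p!+1)-1 = p+p!, w ∈ L; and |w| ≥ p.
By the pumping lemma, w = xyz with |xy| ≤ p and y is nonempty.
The first p characters of w are 0's, so xy (and hence y) consists only of 0's. Write y = 0^k, 1 ≤ k ≤ p.
Since 1 ≤ k ≤ p, k divides p!; set t = 1 + p!/k. Then xy^t z has p + (p!/k)·k = p + p! copies of 0. Now the 0-count is p+p! and (1-count)-1 = (p+p!+1)-1 = p+p!, so i+1 ≠ j fails. So xy^t z = 0^{p+p!} 1^{p+p!+1} ∉ L.
This is a contradiction; hence L is not regular.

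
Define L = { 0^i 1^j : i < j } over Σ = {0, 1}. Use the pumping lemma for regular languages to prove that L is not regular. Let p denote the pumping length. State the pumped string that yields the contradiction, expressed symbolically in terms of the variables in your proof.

0^{p+k} 1^{p+1}

Assume L is regular. Let p be the pumping length given by the pumping lemma.
Choose w = 0^p 1^{p+1} ∈ L, with |w| = 2p+1 ≥ p.
The pumping lemma gives a decomposition w = xyz where |xy| ≤ p and |y| > 0.
The first p characters of w are 0's, so xy (and hence y) consists only of 0's. Write y = 0^k, 1 ≤ k ≤ p.
Consider xy^2z = 0^{p+k} 1^{p+1}. Since k ≥ 1, the 0-count p+k is at least p+1, so i < j fails; thus xy^2z ∉ L.
This contradicts the pumping lemma, so L is not regular.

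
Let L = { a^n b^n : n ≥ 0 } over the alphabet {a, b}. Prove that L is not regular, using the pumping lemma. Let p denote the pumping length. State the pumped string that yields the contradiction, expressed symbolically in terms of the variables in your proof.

a^{p+k} b^p

Toward a contradiction, assume L is regular with pumping length p.
Take w = a^p b^p. Then w ∈ L and |w| = 2p ≥ p.
By the pumping lemma, w = xyz with |xy| ≤ p and |y| ≥ 1.
Since the first p symbols of w are all a's and |xy| ≤ p, y lies entirely in the leading a-block: y = a^k for some k with 1 ≤ k ≤ p.
Pump with i = 2: xy^2z = a^{p+k} b^p. For this to lie in L we would need p = p+k, which forces k = 0. But k ≥ 1, so xy^2z ∉ L.
Contradiction. Therefore L is not regular.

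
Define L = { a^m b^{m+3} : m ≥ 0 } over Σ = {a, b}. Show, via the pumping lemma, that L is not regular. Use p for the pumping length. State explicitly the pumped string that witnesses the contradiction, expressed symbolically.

a^{p+k} b^{p+3}

Assume L is regular; let p be its pumping constant.
Choose w = a^p b^{p+3}, which is in L with |w| = 2p+3 ≥ p.
Write w = xyz as guaranteed by the lemma, with |xy| ≤ p and y is nonempty.
The first p characters of w are a's, so xy (and hence y) consists only of a's. Write y = a^k, 1 ≤ k ≤ p.
Pump with i = 2: xy^2z = a^{p+k} b^{p+3}. For this to lie in L we would need p+3 = (p+k)+3, which forces k = 0. But k ≥ 1, so xy^2z ∉ L.
Contradiction. Therefore L is not regular.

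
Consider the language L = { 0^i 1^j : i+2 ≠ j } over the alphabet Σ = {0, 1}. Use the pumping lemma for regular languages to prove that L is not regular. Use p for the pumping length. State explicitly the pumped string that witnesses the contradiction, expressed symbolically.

Suppose for contradiction that L is regular, and let p be the pumping length.
Choose w = 0^p 1^{p+p!+2}. Since p ≠ (p+p!+2)-2 = p+p!, w ∈ L; and |w| ≥ p.
The pumping lemma gives a decomposition w = xyz where |xy| ≤ p and |y| > 0.
Since the first p symbols of w are all 0's and |xy| ≤ p, y lies entirely in the leading 0-block: y = 0^k for some k with 1 ≤ k ≤ p.
Since 1 ≤ k ≤ p, k divides p!; set t = 1 + p!/k. Then xy^t z has p + (p!/k)·k = p + p! copies of 0. Now the 0-count is p+p! and (1-count)-2 = (p+p!+2)-2 = p+p!, so i+2 ≠ j fails. So xy^t z = 0^{p+p!} 1^{p+p!+2} ∉ L.
This contradicts the pumping lemma, so L is not regular.

0^{p+p!} 1^{p+p!+2}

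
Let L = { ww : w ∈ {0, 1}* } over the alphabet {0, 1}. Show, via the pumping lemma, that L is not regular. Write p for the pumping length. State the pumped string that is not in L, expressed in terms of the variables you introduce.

0^{p+k} 1^p 0^p 1^p

Toward a contradiction, assume L is regular with pumping length p.
Take w = 0^p 1^p 0^p 1^p = uu where u = 0^p1^p; then w ∈ L and |w| = 4p ≥ p.
By the pumping lemma, w = xyz with |xy| ≤ p and |y| ≥ 1.
Because |xy| ≤ p and w begins with p copies of 0, we have y = 0^k with 1 ≤ k ≤ p.
Pump with i = 2: xy^2z = 0^{p+k} 1^p 0^p 1^p, of length 4p+k. Suppose this equals vv. The string starts with 0 and ends with 1, so v does too; thus the boundary between the two copies of v is a 1→0 transition. There is exactly one such transition, at position 2p+k, so |v| = 2p+k and |vv| = 4p+2k ≠ 4p+k since k ≥ 1. So xy^2z ∉ L.
Contradiction. Therefore L is not regular.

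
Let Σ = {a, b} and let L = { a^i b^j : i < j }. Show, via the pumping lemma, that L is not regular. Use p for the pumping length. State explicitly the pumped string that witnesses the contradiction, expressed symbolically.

Suppose for contradiction that L is regular, and let p be the pumping length.
Choose w = a^p b^{p+1} ∈ L, with |w| = 2p+1 ≥ p.
Write w = xyz as guaranteed by the lemma, with |xy| ≤ p and y is nonempty.
Because |xy| ≤ p and w begins with p copies of a, we have y = a^k with 1 ≤ k ≤ p.
Consider xy^2z = a^{p+k} b^{p+1}. Since k ≥ 1, the a-count p+k is at least p+1, so i < j fails; thus xy^2z ∉ L.
Contradiction. Therefore L is not regular.

a^{p+k} b^{p+1}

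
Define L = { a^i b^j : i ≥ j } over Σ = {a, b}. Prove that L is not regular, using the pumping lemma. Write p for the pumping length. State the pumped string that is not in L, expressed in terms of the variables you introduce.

a^{p-k} b^p

Suppose for contradiction that L is regular, and let p be the pumping length.
Choose w = a^p b^p ∈ L, with |w| = 2p ≥ p.
Write w = xyz as guaranteed by the lemma, with |xy| ≤ p and |y| > 0.
The first p characters of w are a's, so xy (and hence y) consists only of a's. Write y = a^k, 1 ≤ k ≤ p.
Consider xy^0z = xz = a^{p-k} b^p. Since k ≥ 1, the a-count p-k is less than p, so i ≥ j fails; thus xz ∉ L.
This is a contradiction; hence L is not regular.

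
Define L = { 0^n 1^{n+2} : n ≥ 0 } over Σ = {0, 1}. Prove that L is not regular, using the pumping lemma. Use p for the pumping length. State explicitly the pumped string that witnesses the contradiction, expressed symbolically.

0^{p+k} 1^{p+2}

Assume L is regular; let p be its pumping constant.
Take w = 0^p 1^{p+2}. Then w ∈ L and |w| = 2p+2 ≥ p.
By the pumping lemma, w = xyz with |xy| ≤ p and y is nonempty.
Since the first p symbols of w are all 0's and |xy| ≤ p, y lies entirely in the leading 0-block: y = 0^k for some k with 1 ≤ k ≤ p.
Pump with i = 2: xy^2z = 0^{p+k} 1^{p+2}. For this to lie in L we would need p+2 = (p+k)+2, which forces k = 0. But k ≥ 1, so xy^2z ∉ L.
Contradiction. Therefore L is not regular.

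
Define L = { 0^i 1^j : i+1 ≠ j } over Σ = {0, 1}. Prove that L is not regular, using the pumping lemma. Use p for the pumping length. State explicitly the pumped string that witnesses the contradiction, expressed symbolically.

Assume L is regular. Let p be the pumping length given by the pumping lemma.
Choose w = 0^p 1^{p+p!+1}. Since p ≠ (p+p!+1)-1 = p+p!, w ∈ L; and |w| ≥ p.
By the pumping lemma, w = xyz with |xy| ≤ p and |y| > 0.
The first p characters of w are 0's, so xy (and hence y) consists only of 0's. Write y = 0^k, 1 ≤ k ≤ p.
Since 1 ≤ k ≤ p, k divides p!; set t = 1 + p!/k. Then xy^t z has p + (p!/k)·k = p + p! copies of 0. Now the 0-count is p+p! and (1-count)-1 = (p+p!+1)-1 = p+p!, so i+1 ≠ j fails. So xy^t z = 0^{p+p!} 1^{p+p!+1} ∉ L.
Contradiction. Therefore L is not regular.

0^{p+p!} 1^{p+p!+1}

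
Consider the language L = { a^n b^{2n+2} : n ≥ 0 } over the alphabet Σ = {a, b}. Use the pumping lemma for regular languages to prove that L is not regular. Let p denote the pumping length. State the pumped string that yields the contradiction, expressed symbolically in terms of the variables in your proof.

Assume L is regular. Let p be the pumping length given by the pumping lemma.
Choose w = a^p b^{2p+2}, which is in L with |w| = 3p+2 ≥ p.
Write w = xyz as guaranteed by the lemma, with |xy| ≤ p and |y| > 0.
The first p characters of w are a's, so xy (and hence y) consists only of a's. Write y = a^k, 1 ≤ k ≤ p.
Pump with i = 2: xy^2z = a^{p+k} b^{2p+2}. For this to lie in L we would need 2p+2 = 2(p+k)+2, which forces k = 0. But k ≥ 1, so xy^2z ∉ L.
This contradicts the pumping lemma, so L is not regular.

a^{p+k} b^{2p+2}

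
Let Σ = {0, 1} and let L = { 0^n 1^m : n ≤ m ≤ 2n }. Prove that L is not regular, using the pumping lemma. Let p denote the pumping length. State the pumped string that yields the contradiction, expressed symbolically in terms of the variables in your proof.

Assume L is regular. Let p be the pumping length given by the pumping lemma.
Take w = 0^p 1^p ∈ L (since p ≤ p ≤ 2p), with |w| = 2p ≥ p.
Write w = xyz as guaranteed by the lemma, with |xy| ≤ p and |y| > 0.
Since the first p symbols of w are all 0's and |xy| ≤ p, y lies entirely in the leading 0-block: y = 0^k for some k with 1 ≤ k ≤ p.
Pump with i = 2: xy^2z = 0^{p+k} 1^p. Now n = p+k > p = m, so the condition n ≤ m fails. Thus xy^2z ∉ L.
Contradiction. Therefore L is not regular.

0^{p+k} 1^p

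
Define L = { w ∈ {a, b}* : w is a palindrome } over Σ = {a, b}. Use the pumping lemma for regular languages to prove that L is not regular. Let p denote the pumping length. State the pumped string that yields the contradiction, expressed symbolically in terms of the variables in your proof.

Toward a contradiction, assume L is regular with pumping length p.
Take w = a^p b a^p, a palindrome of length 2p+1 ≥ p.
The pumping lemma gives a decomposition w = xyz where |xy| ≤ p and |y| ≥ 1.
Because |xy| ≤ p and w begins with p copies of a, we have y = a^k with 1 ≤ k ≤ p.
Pump with i = 2: xy^2z = a^{p+k} b a^p. Its reverse is a^p b a^{p+k}, which differs from xy^2z since k ≥ 1. So xy^2z is not a palindrome and xy^2z ∉ L.
Contradiction. Therefore L is not regular.

a^{p+k} b a^p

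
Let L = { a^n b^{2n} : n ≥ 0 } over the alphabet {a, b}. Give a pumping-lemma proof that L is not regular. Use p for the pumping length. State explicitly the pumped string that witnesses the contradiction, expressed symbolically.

Suppose for contradiction that L is regular, and let p be the pumping length.
Choose w = a^p b^{2p}, which is in L with |w| = 3p ≥ p.
Write w = xyz as guaranteed by the lemma, with |xy| ≤ p and |y| > 0.
Because |xy| ≤ p and w begins with p copies of a, we have y = a^k with 1 ≤ k ≤ p.
Pump with i = 2: xy^2z = a^{p+k} b^{2p}. For this to lie in L we would need 2p = 2(p+k), which forces k = 0. But k ≥ 1, so xy^2z ∉ L.
This contradicts the pumping lemma, so L is not regular.

a^{p+k} b^{2p}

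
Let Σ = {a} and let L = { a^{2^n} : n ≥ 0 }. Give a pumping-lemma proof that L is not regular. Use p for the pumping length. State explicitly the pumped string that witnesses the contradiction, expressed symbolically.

a^{2^p+k}

Assume L is regular; let p be its pumping constant.
Take w = a^{2^p} ∈ L with |w| = 2^p ≥ p.
Write w = xyz as guaranteed by the lemma, with |xy| ≤ p and |y| > 0.
Then y = a^k for some k with 1 ≤ k ≤ p.
Pump with i = 2: xy^2z = a^{2^p+k}. Since 1 ≤ k ≤ p < 2^p, we have 2^p < 2^p+k < 2^{p+1}, so 2^p+k is not a power of 2. So xy^2z ∉ L.
This contradicts the pumping lemma, so L is not regular.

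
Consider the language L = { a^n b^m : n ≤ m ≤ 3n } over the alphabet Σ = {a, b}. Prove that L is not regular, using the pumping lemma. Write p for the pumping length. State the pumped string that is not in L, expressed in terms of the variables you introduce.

Toward a contradiction, assume L is regular with pumping length p.
Take w = a^p b^p ∈ L (since p ≤ p ≤ 3p), with |w| = 2p ≥ p.
Write w = xyz as guaranteed by the lemma, with |xy| ≤ p and |y| > 0.
Because |xy| ≤ p and w begins with p copies of a, we have y = a^k with 1 ≤ k ≤ p.
Pump with i = 2: xy^2z = a^{p+k} b^p. Now n = p+k > p = m, so the condition n ≤ m fails. Thus xy^2z ∉ L.
This is a contradiction; hence L is not regular.

a^{p+k} b^p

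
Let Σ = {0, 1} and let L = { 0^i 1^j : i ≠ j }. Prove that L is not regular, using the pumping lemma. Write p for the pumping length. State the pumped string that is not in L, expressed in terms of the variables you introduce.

0^{p+p!} 1^{p+p!}

Assume L is regular; let p be its pumping constant.
Choose w = 0^p 1^{p+p!}. Since p ≠ p+p!, w ∈ L; and |w| ≥ p.
By the pumping lemma, w = xyz with |xy| ≤ p and |y| ≥ 1.
The first p characters of w are 0's, so xy (and hence y) consists only of 0's. Write y = 0^k, 1 ≤ k ≤ p.
Since 1 ≤ k ≤ p, k divides p!; set t = 1 + p!/k. Then xy^t z has p + (p!/k)·k = p + p! copies of 0. Now the 0-count equals the 1-count, so i ≠ j fails. So xy^t z = 0^{p+p!} 1^{p+p!} ∉ L.
Contradiction. Therefore L is not regular.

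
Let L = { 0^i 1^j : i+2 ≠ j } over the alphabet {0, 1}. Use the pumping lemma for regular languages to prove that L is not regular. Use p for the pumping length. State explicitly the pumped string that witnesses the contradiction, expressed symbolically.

0^{p+p!} 1^{p+p!+2}

Toward a contradiction, assume L is regular with pumping length p.
Choose w = 0^p 1^{p+p!+2}. Since p ≠ (p+p!+2)-2 = p+p!, w ∈ L; and |w| ≥ p.
The pumping lemma gives a decomposition w = xyz where |xy| ≤ p and y is nonempty.
Since the first p symbols of w are all 0's and |xy| ≤ p, y lies entirely in the leading 0-block: y = 0^k for some k with 1 ≤ k ≤ p.
Since 1 ≤ k ≤ p, k divides p!; set t = 1 + p!/k. Then xy^t z has p + (p!/k)·k = p + p! copies of 0. Now the 0-count is p+p! and (1-count)-2 = (p+p!+2)-2 = p+p!, so i+2 ≠ j fails. So xy^t z = 0^{p+p!} 1^{p+p!+2} ∉ L.
This contradicts the pumping lemma, so L is not regular.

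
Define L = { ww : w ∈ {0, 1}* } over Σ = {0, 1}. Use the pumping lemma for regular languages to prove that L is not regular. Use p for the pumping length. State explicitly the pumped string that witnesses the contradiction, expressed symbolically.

Toward a contradiction, assume L is regular with pumping length p.
Take w = 0^p 1^p 0^p 1^p = uu where u = 0^p1^p; then w ∈ L and |w| = 4p ≥ p.
Write w = xyz as guaranteed by the lemma, with |xy| ≤ p and |y| ≥ 1.
Because |xy| ≤ p and w begins with p copies of 0, we have y = 0^k with 1 ≤ k ≤ p.
Pump with i = 2: xy^2z = 0^{p+k} 1^p 0^p 1^p, of length 4p+k. Suppose this equals vv. The string starts with 0 and ends with 1, so v does too; thus the boundary between the two copies of v is a 1→0 transition. There is exactly one such transition, at position 2p+k, so |v| = 2p+k and |vv| = 4p+2k ≠ 4p+k since k ≥ 1. So xy^2z ∉ L.
This contradicts the pumping lemma, so L is not regular.

0^{p+k} 1^p 0^p 1^p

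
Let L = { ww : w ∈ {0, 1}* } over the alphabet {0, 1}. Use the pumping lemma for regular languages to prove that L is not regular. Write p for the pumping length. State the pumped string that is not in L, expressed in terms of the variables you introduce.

Assume L is regular. Let p be the pumping length given by the pumping lemma.
Take w = 0^p 1^p 0^p 1^p = uu where u = 0^p1^p; then w ∈ L and |w| = 4p ≥ p.
By the pumping lemma, w = xyz with |xy| ≤ p and |y| > 0.
The first p characters of w are 0's, so xy (and hence y) consists only of 0's. Write y = 0^k, 1 ≤ k ≤ p.
Pump with i = 2: xy^2z = 0^{p+k} 1^p 0^p 1^p, of length 4p+k. Suppose this equals vv. The string starts with 0 and ends with 1, so v does too; thus the boundary between the two copies of v is a 1→0 transition. There is exactly one such transition, at position 2p+k, so |v| = 2p+k and |vv| = 4p+2k ≠ 4p+k since k ≥ 1. So xy^2z ∉ L.
This contradicts the pumping lemma, so L is not regular.

0^{p+k} 1^p 0^p 1^p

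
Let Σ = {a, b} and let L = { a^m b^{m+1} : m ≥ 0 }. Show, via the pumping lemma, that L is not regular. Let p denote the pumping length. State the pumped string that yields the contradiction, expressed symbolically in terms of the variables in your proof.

Assume L is regular; let p be its pumping constant.
Choose w = a^p b^{p+1}, which is in L with |w| = 2p+1 ≥ p.
The pumping lemma gives a decomposition w = xyz where |xy| ≤ p and y is nonempty.
The first p characters of w are a's, so xy (and hence y) consists only of a's. Write y = a^k, 1 ≤ k ≤ p.
Pump with i = 2: xy^2z = a^{p+k} b^{p+1}. For this to lie in L we would need p+1 = (p+k)+1, which forces k = 0. But k ≥ 1, so xy^2z ∉ L.
This contradicts the pumping lemma, so L is not regular.

a^{p+k} b^{p+1}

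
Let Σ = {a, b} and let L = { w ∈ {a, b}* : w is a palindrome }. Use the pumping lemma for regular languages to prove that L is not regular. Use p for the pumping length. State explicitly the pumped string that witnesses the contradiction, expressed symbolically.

a^{p+k} b a^p

Assume L is regular. Let p be the pumping length given by the pumping lemma.
Take w = a^p b a^p, a palindrome of length 2p+1 ≥ p.
Write w = xyz as guaranteed by the lemma, with |xy| ≤ p and |y| ≥ 1.
The first p characters of w are a's, so xy (and hence y) consists only of a's. Write y = a^k, 1 ≤ k ≤ p.
Pump with i = 2: xy^2z = a^{p+k} b a^p. Its reverse is a^p b a^{p+k}, which differs from xy^2z since k ≥ 1. So xy^2z is not a palindrome and xy^2z ∉ L.
This contradicts the pumping lemma, so L is not regular.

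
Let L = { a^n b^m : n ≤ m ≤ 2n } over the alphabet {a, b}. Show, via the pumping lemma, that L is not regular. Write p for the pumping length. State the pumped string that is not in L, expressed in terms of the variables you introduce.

Suppose for contradiction that L is regular, and let p be the pumping length.
Take w = a^p b^p ∈ L (since p ≤ p ≤ 2p), with |w| = 2p ≥ p.
The pumping lemma gives a decomposition w = xyz where |xy| ≤ p and |y| ≥ 1.
The first p characters of w are a's, so xy (and hence y) consists only of a's. Write y = a^k, 1 ≤ k ≤ p.
Pump with i = 2: xy^2z = a^{p+k} b^p. Now n = p+k > p = m, so the condition n ≤ m fails. Thus xy^2z ∉ L.
Contradiction. Therefore L is not regular.

a^{p+k} b^p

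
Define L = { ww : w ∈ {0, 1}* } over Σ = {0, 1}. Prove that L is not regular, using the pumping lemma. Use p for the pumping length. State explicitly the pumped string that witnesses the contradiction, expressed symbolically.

Assume L is regular; let p be its pumping constant.
Take w = 0^p 1^p 0^p 1^p = uu where u = 0^p1^p; then w ∈ L and |w| = 4p ≥ p.
The pumping lemma gives a decomposition w = xyz where |xy| ≤ p and |y| > 0.
Because |xy| ≤ p and w begins with p copies of 0, we have y = 0^k with 1 ≤ k ≤ p.
Pump with i = 2: xy^2z = 0^{p+k} 1^p 0^p 1^p, of length 4p+k. Suppose this equals vv. The string starts with 0 and ends with 1, so v does too; thus the boundary between the two copies of v is a 1→0 transition. There is exactly one such transition, at position 2p+k, so |v| = 2p+k and |vv| = 4p+2k ≠ 4p+k since k ≥ 1. So xy^2z ∉ L.
This contradicts the pumping lemma, so L is not regular.

0^{p+k} 1^p 0^p 1^p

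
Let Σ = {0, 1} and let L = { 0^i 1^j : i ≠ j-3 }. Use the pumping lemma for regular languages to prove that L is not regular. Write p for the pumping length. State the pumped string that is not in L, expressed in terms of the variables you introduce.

Assume L is regular; let p be its pumping constant.
Choose w = 0^p 1^{p+p!+3}. Since p ≠ (p+p!+3)-3 = p+p!, w ∈ L; and |w| ≥ p.
The pumping lemma gives a decomposition w = xyz where |xy| ≤ p and y is nonempty.
Because |xy| ≤ p and w begins with p copies of 0, we have y = 0^k with 1 ≤ k ≤ p.
Since 1 ≤ k ≤ p, k divides p!; set t = 1 + p!/k. Then xy^t z has p + (p!/k)·k = p + p! copies of 0. Now the 0-count is p+p! and (1-count)-3 = (p+p!+3)-3 = p+p!, so i ≠ j-3 fails. So xy^t z = 0^{p+p!} 1^{p+p!+3} ∉ L.
This is a contradiction; hence L is not regular.

0^{p+p!} 1^{p+p!+3}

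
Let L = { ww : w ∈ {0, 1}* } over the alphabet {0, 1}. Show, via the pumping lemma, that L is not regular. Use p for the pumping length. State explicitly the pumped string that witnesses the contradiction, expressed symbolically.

Suppose for contradiction that L is regular, and let p be the pumping length.
Take w = 0^p 1^p 0^p 1^p = uu where u = 0^p1^p; then w ∈ L and |w| = 4p ≥ p.
By the pumping lemma, w = xyz with |xy| ≤ p and y is nonempty.
Since the first p symbols of w are all 0's and |xy| ≤ p, y lies entirely in the leading 0-block: y = 0^k for some k with 1 ≤ k ≤ p.
Pump with i = 2: xy^2z = 0^{p+k} 1^p 0^p 1^p, of length 4p+k. Suppose this equals vv. The string starts with 0 and ends with 1, so v does too; thus the boundary between the two copies of v is a 1→0 transition. There is exactly one such transition, at position 2p+k, so |v| = 2p+k and |vv| = 4p+2k ≠ 4p+k since k ≥ 1. So xy^2z ∉ L.
This contradicts the pumping lemma, so L is not regular.

0^{p+k} 1^p 0^p 1^p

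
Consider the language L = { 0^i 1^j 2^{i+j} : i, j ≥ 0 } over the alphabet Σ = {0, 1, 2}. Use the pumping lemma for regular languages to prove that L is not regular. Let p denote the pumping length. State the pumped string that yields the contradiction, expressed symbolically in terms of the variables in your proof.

0^{p+k} 1^p 2^{2p}

Assume L is regular; let p be its pumping constant.
Take w = 0^p 1^p 2^{2p} ∈ L (with i=j=p, i+j=2p), |w| = 4p ≥ p.
Write w = xyz as guaranteed by the lemma, with |xy| ≤ p and |y| ≥ 1.
Since the first p symbols of w are all 0's and |xy| ≤ p, y lies entirely in the leading 0-block: y = 0^k for some k with 1 ≤ k ≤ p.
Consider xy^2z = 0^{p+k} 1^p 2^{2p}. Now the 0- and 1-counts sum to 2p+k, but the 2-count is 2p ≠ 2p+k. So xy^2z ∉ L.
This contradicts the pumping lemma, so L is not regular.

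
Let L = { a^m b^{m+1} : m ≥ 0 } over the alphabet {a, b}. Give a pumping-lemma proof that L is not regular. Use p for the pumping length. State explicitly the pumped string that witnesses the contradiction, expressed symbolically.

Toward a contradiction, assume L is regular with pumping length p.
Take w = a^p b^{p+1}. Then w ∈ L and |w| = 2p+1 ≥ p.
Write w = xyz as guaranteed by the lemma, with |xy| ≤ p and |y| > 0.
Because |xy| ≤ p and w begins with p copies of a, we have y = a^k with 1 ≤ k ≤ p.
Pump with i = 2: xy^2z = a^{p+k} b^{p+1}. For this to lie in L we would need p+1 = (p+k)+1, which forces k = 0. But k ≥ 1, so xy^2z ∉ L.
This is a contradiction; hence L is not regular.

a^{p+k} b^{p+1}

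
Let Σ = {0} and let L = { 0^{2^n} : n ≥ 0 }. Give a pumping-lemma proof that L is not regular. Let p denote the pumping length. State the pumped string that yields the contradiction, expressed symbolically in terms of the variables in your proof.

Suppose for contradiction that L is regular, and let p be the pumping length.
Take w = 0^{2^p} ∈ L with |w| = 2^p ≥ p.
Write w = xyz as guaranteed by the lemma, with |xy| ≤ p and y is nonempty.
Then y = 0^k for some k with 1 ≤ k ≤ p.
Pump with i = 2: xy^2z = 0^{2^p+k}. Since 1 ≤ k ≤ p < 2^p, we have 2^p < 2^p+k < 2^{p+1}, so 2^p+k is not a power of 2. So xy^2z ∉ L.
Contradiction. Therefore L is not regular.

0^{2^p+k}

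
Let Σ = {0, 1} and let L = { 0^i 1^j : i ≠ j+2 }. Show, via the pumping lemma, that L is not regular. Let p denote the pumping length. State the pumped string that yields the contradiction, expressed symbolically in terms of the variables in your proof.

Assume L is regular. Let p be the pumping length given by the pumping lemma.
Choose w = 0^p 1^{p+p!-2}. Since p ≠ (p+p!-2)+2 = p+p!, w ∈ L; and |w| ≥ p.
By the pumping lemma, w = xyz with |xy| ≤ p and y is nonempty.
Since the first p symbols of w are all 0's and |xy| ≤ p, y lies entirely in the leading 0-block: y = 0^k for some k with 1 ≤ k ≤ p.
Since 1 ≤ k ≤ p, k divides p!; set t = 1 + p!/k. Then xy^t z has p + (p!/k)·k = p + p! copies of 0. Now the 0-count is p+p! and (1-count)+2 = (p+p!-2)+2 = p+p!, so i ≠ j+2 fails. So xy^t z = 0^{p+p!} 1^{p+p!-2} ∉ L.
Contradiction. Therefore L is not regular.

0^{p+p!} 1^{p+p!-2}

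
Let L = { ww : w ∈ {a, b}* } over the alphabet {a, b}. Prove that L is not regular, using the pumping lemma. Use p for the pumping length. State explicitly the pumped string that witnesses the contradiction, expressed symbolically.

Toward a contradiction, assume L is regular with pumping length p.
Take w = a^p b^p a^p b^p = uu where u = a^pb^p; then w ∈ L and |w| = 4p ≥ p.
By the pumping lemma, w = xyz with |xy| ≤ p and y is nonempty.
The first p characters of w are a's, so xy (and hence y) consists only of a's. Write y = a^k, 1 ≤ k ≤ p.
Pump with i = 2: xy^2z = a^{p+k} b^p a^p b^p, of length 4p+k. Suppose this equals vv. The string starts with a and ends with b, so v does too; thus the boundary between the two copies of v is a b→a transition. There is exactly one such transition, at position 2p+k, so |v| = 2p+k and |vv| = 4p+2k ≠ 4p+k since k ≥ 1. So xy^2z ∉ L.
This contradicts the pumping lemma, so L is not regular.

a^{p+k} b^p a^p b^p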